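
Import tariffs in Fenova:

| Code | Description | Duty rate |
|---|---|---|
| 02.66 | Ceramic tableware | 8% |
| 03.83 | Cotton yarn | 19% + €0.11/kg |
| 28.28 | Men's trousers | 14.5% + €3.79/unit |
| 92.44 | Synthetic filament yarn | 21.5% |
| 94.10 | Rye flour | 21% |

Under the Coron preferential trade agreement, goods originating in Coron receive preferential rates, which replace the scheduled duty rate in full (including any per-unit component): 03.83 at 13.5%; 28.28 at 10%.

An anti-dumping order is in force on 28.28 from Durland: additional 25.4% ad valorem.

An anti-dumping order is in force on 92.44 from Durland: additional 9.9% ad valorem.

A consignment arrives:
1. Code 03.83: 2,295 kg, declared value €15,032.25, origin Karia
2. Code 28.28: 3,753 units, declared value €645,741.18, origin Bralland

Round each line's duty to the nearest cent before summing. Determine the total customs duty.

€110,964.92

Line 1 (03.83, Karia, 2,295 kg, €15,032.25):
Base rate for 03.83 is 19% + €0.11/kg.
03.83 has an FTA preferential rate, but origin Karia is not Coron; base rate stands.
Duty = €15,032.25 × 19% + 2,295 × €0.11 = €3,108.58.
Line 2 (28.28, Bralland, 3,753 units, €645,741.18):
Base rate for 28.28 is 14.5% + €3.79/unit.
28.28 has an FTA preferential rate, but origin Bralland is not Coron; base rate stands.
The additional-duty order on 28.28 targets Durland, not Bralland; it does not apply.
Duty = €645,741.18 × 14.5% + 3,753 × €3.79 = €107,856.34.
Total = €3,108.58 + €107,856.34 = €110,964.92.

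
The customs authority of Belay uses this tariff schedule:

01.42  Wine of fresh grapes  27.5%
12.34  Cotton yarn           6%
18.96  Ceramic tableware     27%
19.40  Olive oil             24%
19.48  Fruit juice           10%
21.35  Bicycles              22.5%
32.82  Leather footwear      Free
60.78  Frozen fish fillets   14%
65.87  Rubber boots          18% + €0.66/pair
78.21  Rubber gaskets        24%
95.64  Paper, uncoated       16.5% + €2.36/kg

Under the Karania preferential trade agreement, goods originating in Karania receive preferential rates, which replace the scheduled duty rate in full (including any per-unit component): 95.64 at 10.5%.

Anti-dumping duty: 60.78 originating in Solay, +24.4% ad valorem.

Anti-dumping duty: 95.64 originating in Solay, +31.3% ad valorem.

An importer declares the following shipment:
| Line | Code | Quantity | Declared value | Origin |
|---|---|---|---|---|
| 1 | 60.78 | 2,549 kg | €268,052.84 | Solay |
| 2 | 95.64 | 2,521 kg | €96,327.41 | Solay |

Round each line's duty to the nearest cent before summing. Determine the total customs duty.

€154,926.35

Line 1 (60.78, Solay, 2,549 kg, €268,052.84):
Base rate for 60.78 is 14%.
Additional duty on 60.78 from Solay: +24.4%. Applied ad valorem rate: 14% + 24.4% = 38.4%.
Duty = €268,052.84 × 38.4% = €102,932.29.
Line 2 (95.64, Solay, 2,521 kg, €96,327.41):
Base rate for 95.64 is 16.5% + €2.36/kg.
95.64 has an FTA preferential rate, but origin Solay is not Karania; base rate stands.
Additional duty on 95.64 from Solay: +31.3%. Applied ad valorem rate: 16.5% + 31.3% = 47.8%.
Duty = €96,327.41 × 47.8% + 2,521 × €2.36 = €51,994.06.
Total = €102,932.29 + €51,994.06 = €154,926.35.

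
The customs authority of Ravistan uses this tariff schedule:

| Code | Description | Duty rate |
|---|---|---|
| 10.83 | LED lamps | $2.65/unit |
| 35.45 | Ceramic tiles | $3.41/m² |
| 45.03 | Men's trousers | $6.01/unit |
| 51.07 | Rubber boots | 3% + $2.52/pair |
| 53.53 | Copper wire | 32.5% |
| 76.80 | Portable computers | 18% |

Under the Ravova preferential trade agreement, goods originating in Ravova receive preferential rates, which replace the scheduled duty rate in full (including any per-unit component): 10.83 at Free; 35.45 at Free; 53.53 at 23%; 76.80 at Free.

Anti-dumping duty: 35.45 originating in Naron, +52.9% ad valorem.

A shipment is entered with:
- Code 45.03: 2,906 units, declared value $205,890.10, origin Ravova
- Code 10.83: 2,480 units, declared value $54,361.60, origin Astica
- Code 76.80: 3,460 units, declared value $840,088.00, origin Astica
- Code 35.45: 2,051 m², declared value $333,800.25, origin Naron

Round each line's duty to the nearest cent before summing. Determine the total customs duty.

$358,827.14

Line 1 (45.03, Ravova, 2,906 units, $205,890.10):
Base rate for 45.03 is $6.01/unit.
Origin Ravova is the FTA partner but 45.03 is not on the preference list; base rate stands.
Duty = 2,906 × $6.01 = $17,465.06.
Line 2 (10.83, Astica, 2,480 units, $54,361.60):
Base rate for 10.83 is $2.65/unit.
10.83 has an FTA preferential rate, but origin Astica is not Ravova; base rate stands.
Duty = 2,480 × $2.65 = $6,572.00.
Line 3 (76.80, Astica, 3,460 units, $840,088.00):
Base rate for 76.80 is 18%.
76.80 has an FTA preferential rate, but origin Astica is not Ravova; base rate stands.
Duty = $840,088.00 × 18% = $151,215.84.
Line 4 (35.45, Naron, 2,051 m², $333,800.25):
Base rate for 35.45 is $3.41/m².
35.45 has an FTA preferential rate, but origin Naron is not Ravova; base rate stands.
Additional duty on 35.45 from Naron: +52.9% ad valorem. Applied ad valorem rate = 52.9%.
Duty = $333,800.25 × 52.9% + 2,051 × $3.41 = $183,574.24.
Total = $17,465.06 + $6,572.00 + $151,215.84 + $183,574.24 = $358,827.14.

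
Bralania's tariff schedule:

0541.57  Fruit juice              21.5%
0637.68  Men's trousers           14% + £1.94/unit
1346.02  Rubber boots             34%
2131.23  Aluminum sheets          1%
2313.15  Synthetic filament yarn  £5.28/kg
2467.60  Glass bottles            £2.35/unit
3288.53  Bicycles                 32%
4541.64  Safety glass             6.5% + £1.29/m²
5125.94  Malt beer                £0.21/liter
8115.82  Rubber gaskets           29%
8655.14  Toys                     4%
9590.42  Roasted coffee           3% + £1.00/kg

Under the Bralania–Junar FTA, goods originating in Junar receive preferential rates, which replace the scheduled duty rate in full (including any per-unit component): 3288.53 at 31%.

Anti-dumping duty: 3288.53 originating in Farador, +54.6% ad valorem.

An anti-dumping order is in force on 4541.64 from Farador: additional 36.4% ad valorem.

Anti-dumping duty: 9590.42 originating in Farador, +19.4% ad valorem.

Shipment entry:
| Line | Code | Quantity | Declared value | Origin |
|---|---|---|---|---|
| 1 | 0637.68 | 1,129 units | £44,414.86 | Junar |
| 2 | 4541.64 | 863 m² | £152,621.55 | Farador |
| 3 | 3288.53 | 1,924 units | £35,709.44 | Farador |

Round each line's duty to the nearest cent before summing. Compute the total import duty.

Line 1 (0637.68, Junar, 1,129 units, £44,414.86):
Base rate for 0637.68 is 14% + £1.94/unit.
Origin Junar is the FTA partner but 0637.68 is not on the preference list; base rate stands.
Duty = £44,414.86 × 14% + 1,129 × £1.94 = £8,408.34.
Line 2 (4541.64, Farador, 863 m², £152,621.55):
Base rate for 4541.64 is 6.5% + £1.29/m².
Additional duty on 4541.64 from Farador: +36.4%. Applied ad valorem rate: 6.5% + 36.4% = 42.9%.
Duty = £152,621.55 × 42.9% + 863 × £1.29 = £66,587.91.
Line 3 (3288.53, Farador, 1,924 units, £35,709.44):
Base rate for 3288.53 is 32%.
3288.53 has an FTA preferential rate, but origin Farador is not Junar; base rate stands.
Additional duty on 3288.53 from Farador: +54.6%. Applied ad valorem rate: 32% + 54.6% = 86.6%.
Duty = £35,709.44 × 86.6% = £30,924.38.
Total = £8,408.34 + £66,587.91 + £30,924.38 = £105,920.63.

£105,920.63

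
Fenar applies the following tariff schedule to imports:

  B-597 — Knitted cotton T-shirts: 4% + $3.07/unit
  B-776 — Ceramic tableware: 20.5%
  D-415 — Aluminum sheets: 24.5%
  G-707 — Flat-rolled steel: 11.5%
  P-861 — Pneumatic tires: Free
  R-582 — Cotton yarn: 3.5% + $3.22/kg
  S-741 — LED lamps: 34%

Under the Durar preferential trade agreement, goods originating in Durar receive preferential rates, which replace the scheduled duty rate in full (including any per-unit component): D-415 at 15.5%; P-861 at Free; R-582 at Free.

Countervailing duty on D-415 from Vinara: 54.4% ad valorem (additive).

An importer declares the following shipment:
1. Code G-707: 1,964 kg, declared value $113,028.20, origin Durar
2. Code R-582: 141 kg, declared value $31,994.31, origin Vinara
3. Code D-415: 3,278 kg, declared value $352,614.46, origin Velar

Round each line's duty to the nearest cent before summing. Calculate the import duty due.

$100,962.60

Line 1 (G-707, Durar, 1,964 kg, $113,028.20):
Base rate for G-707 is 11.5%.
Origin Durar is the FTA partner but G-707 is not on the preference list; base rate stands.
Duty = $113,028.20 × 11.5% = $12,998.24.
Line 2 (R-582, Vinara, 141 kg, $31,994.31):
Base rate for R-582 is 3.5% + $3.22/kg.
R-582 has an FTA preferential rate, but origin Vinara is not Durar; base rate stands.
Duty = $31,994.31 × 3.5% + 141 × $3.22 = $1,573.82.
Line 3 (D-415, Velar, 3,278 kg, $352,614.46):
Base rate for D-415 is 24.5%.
D-415 has an FTA preferential rate, but origin Velar is not Durar; base rate stands.
The additional-duty order on D-415 targets Vinara, not Velar; it does not apply.
Duty = $352,614.46 × 24.5% = $86,390.54.
Total = $12,998.24 + $1,573.82 + $86,390.54 = $100,962.60.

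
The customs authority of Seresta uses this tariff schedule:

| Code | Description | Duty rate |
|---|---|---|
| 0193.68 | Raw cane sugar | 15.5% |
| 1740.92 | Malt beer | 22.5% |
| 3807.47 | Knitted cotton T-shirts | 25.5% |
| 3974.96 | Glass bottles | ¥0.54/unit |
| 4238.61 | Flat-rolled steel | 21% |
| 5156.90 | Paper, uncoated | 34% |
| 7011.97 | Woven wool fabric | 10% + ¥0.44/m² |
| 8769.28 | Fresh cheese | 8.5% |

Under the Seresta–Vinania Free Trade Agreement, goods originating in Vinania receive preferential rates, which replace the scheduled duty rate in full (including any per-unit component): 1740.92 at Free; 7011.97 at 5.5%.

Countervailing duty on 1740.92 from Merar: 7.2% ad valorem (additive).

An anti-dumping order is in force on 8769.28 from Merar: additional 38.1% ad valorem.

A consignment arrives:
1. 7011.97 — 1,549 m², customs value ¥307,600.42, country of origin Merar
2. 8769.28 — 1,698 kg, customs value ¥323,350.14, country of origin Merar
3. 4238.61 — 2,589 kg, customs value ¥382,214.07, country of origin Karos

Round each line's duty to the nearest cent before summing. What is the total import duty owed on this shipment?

Line 1 (7011.97, Merar, 1,549 m², ¥307,600.42):
Base rate for 7011.97 is 10% + ¥0.44/m².
7011.97 has an FTA preferential rate, but origin Merar is not Vinania; base rate stands.
Duty = ¥307,600.42 × 10% + 1,549 × ¥0.44 = ¥31,441.60.
Line 2 (8769.28, Merar, 1,698 kg, ¥323,350.14):
Base rate for 8769.28 is 8.5%.
Additional duty on 8769.28 from Merar: +38.1%. Applied ad valorem rate: 8.5% + 38.1% = 46.6%.
Duty = ¥323,350.14 × 46.6% = ¥150,681.17.
Line 3 (4238.61, Karos, 2,589 kg, ¥382,214.07):
Base rate for 4238.61 is 21%.
Duty = ¥382,214.07 × 21% = ¥80,264.95.
Total = ¥31,441.60 + ¥150,681.17 + ¥80,264.95 = ¥262,387.72.

¥262,387.72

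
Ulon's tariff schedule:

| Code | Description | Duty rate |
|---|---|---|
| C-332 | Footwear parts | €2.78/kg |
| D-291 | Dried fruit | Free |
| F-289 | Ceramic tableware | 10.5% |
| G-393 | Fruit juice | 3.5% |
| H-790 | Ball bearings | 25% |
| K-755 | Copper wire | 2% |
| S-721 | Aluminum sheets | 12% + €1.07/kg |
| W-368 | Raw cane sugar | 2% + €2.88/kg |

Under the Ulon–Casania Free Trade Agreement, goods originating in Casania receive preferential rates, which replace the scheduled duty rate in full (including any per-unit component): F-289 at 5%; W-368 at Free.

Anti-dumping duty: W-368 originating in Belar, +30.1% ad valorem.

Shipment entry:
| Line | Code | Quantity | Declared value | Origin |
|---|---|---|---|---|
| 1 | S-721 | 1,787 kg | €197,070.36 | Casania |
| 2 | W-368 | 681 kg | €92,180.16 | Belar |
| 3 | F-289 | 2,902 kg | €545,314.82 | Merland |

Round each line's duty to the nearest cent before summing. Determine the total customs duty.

Line 1 (S-721, Casania, 1,787 kg, €197,070.36):
Base rate for S-721 is 12% + €1.07/kg.
Origin Casania is the FTA partner but S-721 is not on the preference list; base rate stands.
Duty = €197,070.36 × 12% + 1,787 × €1.07 = €25,560.53.
Line 2 (W-368, Belar, 681 kg, €92,180.16):
Base rate for W-368 is 2% + €2.88/kg.
W-368 has an FTA preferential rate, but origin Belar is not Casania; base rate stands.
Additional duty on W-368 from Belar: +30.1%. Applied ad valorem rate: 2% + 30.1% = 32.1%.
Duty = €92,180.16 × 32.1% + 681 × €2.88 = €31,551.11.
Line 3 (F-289, Merland, 2,902 kg, €545,314.82):
Base rate for F-289 is 10.5%.
F-289 has an FTA preferential rate, but origin Merland is not Casania; base rate stands.
Duty = €545,314.82 × 10.5% = €57,258.06.
Total = €25,560.53 + €31,551.11 + €57,258.06 = €114,369.70.

€114,369.70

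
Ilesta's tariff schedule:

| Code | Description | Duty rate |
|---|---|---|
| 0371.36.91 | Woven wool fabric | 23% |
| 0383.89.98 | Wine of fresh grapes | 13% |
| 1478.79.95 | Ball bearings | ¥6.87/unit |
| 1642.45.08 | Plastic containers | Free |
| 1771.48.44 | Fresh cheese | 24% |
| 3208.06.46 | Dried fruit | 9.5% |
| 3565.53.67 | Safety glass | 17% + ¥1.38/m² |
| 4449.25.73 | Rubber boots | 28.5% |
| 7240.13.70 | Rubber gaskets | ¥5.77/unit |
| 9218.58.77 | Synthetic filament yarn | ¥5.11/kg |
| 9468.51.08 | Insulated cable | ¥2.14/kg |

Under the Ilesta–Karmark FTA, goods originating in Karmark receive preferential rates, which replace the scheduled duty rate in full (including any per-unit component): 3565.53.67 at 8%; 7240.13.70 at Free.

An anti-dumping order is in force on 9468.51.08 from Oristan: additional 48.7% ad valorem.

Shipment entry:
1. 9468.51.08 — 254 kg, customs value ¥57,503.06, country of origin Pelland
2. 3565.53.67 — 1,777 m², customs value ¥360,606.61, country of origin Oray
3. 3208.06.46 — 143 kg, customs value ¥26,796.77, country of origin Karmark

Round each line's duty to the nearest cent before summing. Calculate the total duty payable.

Line 1 (9468.51.08, Pelland, 254 kg, ¥57,503.06):
Base rate for 9468.51.08 is ¥2.14/kg.
The additional-duty order on 9468.51.08 targets Oristan, not Pelland; it does not apply.
Duty = 254 × ¥2.14 = ¥543.56.
Line 2 (3565.53.67, Oray, 1,777 m², ¥360,606.61):
Base rate for 3565.53.67 is 17% + ¥1.38/m².
3565.53.67 has an FTA preferential rate, but origin Oray is not Karmark; base rate stands.
Duty = ¥360,606.61 × 17% + 1,777 × ¥1.38 = ¥63,755.38.
Line 3 (3208.06.46, Karmark, 143 kg, ¥26,796.77):
Base rate for 3208.06.46 is 9.5%.
Origin Karmark is the FTA partner but 3208.06.46 is not on the preference list; base rate stands.
Duty = ¥26,796.77 × 9.5% = ¥2,545.69.
Total = ¥543.56 + ¥63,755.38 + ¥2,545.69 = ¥66,844.63.

¥66,844.63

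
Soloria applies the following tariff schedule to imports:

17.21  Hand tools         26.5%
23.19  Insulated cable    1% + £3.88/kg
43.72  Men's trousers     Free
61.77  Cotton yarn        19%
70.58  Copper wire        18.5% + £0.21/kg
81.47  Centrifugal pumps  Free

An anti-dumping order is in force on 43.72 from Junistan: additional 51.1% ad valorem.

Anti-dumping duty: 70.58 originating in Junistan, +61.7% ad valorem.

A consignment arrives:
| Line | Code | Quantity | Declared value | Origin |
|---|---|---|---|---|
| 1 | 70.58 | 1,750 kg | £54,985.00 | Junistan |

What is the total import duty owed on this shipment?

Line 1 (70.58, Junistan, 1,750 kg, £54,985.00):
Base rate for 70.58 is 18.5% + £0.21/kg.
Additional duty on 70.58 from Junistan: +61.7%. Applied ad valorem rate: 18.5% + 61.7% = 80.2%.
Duty = £54,985.00 × 80.2% + 1,750 × £0.21 = £44,465.47.

£44,465.47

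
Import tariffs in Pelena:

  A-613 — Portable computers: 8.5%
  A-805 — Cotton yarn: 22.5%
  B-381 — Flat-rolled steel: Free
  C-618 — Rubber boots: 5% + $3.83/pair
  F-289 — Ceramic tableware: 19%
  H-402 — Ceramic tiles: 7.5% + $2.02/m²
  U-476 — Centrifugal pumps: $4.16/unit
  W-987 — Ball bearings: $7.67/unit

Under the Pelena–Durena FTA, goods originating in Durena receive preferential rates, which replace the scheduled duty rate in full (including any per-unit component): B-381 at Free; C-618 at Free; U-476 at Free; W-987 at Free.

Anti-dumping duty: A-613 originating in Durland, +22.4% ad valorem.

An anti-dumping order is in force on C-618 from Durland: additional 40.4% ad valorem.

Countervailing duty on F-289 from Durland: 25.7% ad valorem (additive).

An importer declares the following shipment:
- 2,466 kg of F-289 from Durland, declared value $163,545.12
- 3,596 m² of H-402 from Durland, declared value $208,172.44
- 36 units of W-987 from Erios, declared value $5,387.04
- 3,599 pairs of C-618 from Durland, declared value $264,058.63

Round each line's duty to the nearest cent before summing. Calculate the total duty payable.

Line 1 (F-289, Durland, 2,466 kg, $163,545.12):
Base rate for F-289 is 19%.
Additional duty on F-289 from Durland: +25.7%. Applied ad valorem rate: 19% + 25.7% = 44.7%.
Duty = $163,545.12 × 44.7% = $73,104.67.
Line 2 (H-402, Durland, 3,596 m², $208,172.44):
Base rate for H-402 is 7.5% + $2.02/m².
Duty = $208,172.44 × 7.5% + 3,596 × $2.02 = $22,876.85.
Line 3 (W-987, Erios, 36 units, $5,387.04):
Base rate for W-987 is $7.67/unit.
W-987 has an FTA preferential rate, but origin Erios is not Durena; base rate stands.
Duty = 36 × $7.67 = $276.12.
Line 4 (C-618, Durland, 3,599 pairs, $264,058.63):
Base rate for C-618 is 5% + $3.83/pair.
C-618 has an FTA preferential rate, but origin Durland is not Durena; base rate stands.
Additional duty on C-618 from Durland: +40.4%. Applied ad valorem rate: 5% + 40.4% = 45.4%.
Duty = $264,058.63 × 45.4% + 3,599 × $3.83 = $133,666.79.
Total = $73,104.67 + $22,876.85 + $276.12 + $133,666.79 = $229,924.43.

$229,924.43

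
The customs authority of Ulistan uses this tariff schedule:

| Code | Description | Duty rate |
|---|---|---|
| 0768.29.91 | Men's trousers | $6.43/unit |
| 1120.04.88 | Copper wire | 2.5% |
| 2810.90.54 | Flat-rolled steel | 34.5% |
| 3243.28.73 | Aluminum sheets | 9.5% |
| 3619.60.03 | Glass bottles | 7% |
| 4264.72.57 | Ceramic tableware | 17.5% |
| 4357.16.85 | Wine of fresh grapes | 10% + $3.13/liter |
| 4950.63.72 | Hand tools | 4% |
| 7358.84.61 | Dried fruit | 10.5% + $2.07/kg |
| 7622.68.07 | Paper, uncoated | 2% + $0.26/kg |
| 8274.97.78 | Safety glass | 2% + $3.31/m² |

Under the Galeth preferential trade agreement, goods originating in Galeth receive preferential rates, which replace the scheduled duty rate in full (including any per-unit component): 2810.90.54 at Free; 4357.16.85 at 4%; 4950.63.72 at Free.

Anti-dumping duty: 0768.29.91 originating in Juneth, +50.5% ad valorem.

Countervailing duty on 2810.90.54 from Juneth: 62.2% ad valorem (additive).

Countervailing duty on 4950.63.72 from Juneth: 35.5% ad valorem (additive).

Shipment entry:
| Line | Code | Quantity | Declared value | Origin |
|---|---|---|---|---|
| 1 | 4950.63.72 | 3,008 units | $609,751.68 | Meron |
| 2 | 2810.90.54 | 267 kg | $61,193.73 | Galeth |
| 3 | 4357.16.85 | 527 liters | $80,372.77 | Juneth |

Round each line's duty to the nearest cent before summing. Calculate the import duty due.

$34,076.86

Line 1 (4950.63.72, Meron, 3,008 units, $609,751.68):
Base rate for 4950.63.72 is 4%.
4950.63.72 has an FTA preferential rate, but origin Meron is not Galeth; base rate stands.
The additional-duty order on 4950.63.72 targets Juneth, not Meron; it does not apply.
Duty = $609,751.68 × 4% = $24,390.07.
Line 2 (2810.90.54, Galeth, 267 kg, $61,193.73):
Base rate for 2810.90.54 is 34.5%.
Origin Galeth qualifies under the Ulistan–Galeth agreement and 2810.90.54 is covered: preferential rate Free applies instead.
The additional-duty order on 2810.90.54 targets Juneth, not Galeth; it does not apply.
Duty = $61,193.73 × 0% = $0.00.
Line 3 (4357.16.85, Juneth, 527 liters, $80,372.77):
Base rate for 4357.16.85 is 10% + $3.13/liter.
4357.16.85 has an FTA preferential rate, but origin Juneth is not Galeth; base rate stands.
Duty = $80,372.77 × 10% + 527 × $3.13 = $9,686.79.
Total = $24,390.07 + $0.00 + $9,686.79 = $34,076.86.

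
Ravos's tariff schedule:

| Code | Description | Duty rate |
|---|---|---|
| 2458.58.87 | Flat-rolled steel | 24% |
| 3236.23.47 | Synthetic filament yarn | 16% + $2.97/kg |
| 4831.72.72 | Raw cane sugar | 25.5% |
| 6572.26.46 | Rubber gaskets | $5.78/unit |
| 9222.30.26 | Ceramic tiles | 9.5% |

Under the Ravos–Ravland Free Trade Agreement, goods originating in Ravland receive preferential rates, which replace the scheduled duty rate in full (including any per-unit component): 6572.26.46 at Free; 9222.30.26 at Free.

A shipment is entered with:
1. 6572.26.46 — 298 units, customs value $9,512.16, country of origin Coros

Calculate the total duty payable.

Line 1 (6572.26.46, Coros, 298 units, $9,512.16):
Base rate for 6572.26.46 is $5.78/unit.
6572.26.46 has an FTA preferential rate, but origin Coros is not Ravland; base rate stands.
Duty = 298 × $5.78 = $1,722.44.

$1,722.44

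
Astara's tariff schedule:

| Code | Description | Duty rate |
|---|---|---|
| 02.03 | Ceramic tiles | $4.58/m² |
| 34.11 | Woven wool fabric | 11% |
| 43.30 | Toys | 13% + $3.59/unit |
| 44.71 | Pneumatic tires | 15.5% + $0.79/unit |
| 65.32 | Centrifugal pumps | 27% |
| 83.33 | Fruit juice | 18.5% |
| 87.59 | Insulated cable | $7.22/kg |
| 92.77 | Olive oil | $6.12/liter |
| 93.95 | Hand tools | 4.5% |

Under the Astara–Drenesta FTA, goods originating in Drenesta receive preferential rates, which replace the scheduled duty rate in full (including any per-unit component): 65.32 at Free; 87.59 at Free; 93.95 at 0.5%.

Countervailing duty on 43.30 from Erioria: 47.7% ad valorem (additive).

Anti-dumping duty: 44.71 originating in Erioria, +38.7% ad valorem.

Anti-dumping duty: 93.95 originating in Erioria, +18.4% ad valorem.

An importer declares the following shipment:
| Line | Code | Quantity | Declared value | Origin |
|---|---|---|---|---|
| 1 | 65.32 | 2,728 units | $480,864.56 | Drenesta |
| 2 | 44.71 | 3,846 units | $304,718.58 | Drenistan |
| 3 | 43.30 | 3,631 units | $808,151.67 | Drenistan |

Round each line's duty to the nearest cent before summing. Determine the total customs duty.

Line 1 (65.32, Drenesta, 2,728 units, $480,864.56):
Base rate for 65.32 is 27%.
Origin Drenesta qualifies under the Astara–Drenesta agreement and 65.32 is covered: preferential rate Free applies instead.
Duty = $480,864.56 × 0% = $0.00.
Line 2 (44.71, Drenistan, 3,846 units, $304,718.58):
Base rate for 44.71 is 15.5% + $0.79/unit.
The additional-duty order on 44.71 targets Erioria, not Drenistan; it does not apply.
Duty = $304,718.58 × 15.5% + 3,846 × $0.79 = $50,269.72.
Line 3 (43.30, Drenistan, 3,631 units, $808,151.67):
Base rate for 43.30 is 13% + $3.59/unit.
The additional-duty order on 43.30 targets Erioria, not Drenistan; it does not apply.
Duty = $808,151.67 × 13% + 3,631 × $3.59 = $118,095.01.
Total = $0.00 + $50,269.72 + $118,095.01 = $168,364.73.

$168,364.73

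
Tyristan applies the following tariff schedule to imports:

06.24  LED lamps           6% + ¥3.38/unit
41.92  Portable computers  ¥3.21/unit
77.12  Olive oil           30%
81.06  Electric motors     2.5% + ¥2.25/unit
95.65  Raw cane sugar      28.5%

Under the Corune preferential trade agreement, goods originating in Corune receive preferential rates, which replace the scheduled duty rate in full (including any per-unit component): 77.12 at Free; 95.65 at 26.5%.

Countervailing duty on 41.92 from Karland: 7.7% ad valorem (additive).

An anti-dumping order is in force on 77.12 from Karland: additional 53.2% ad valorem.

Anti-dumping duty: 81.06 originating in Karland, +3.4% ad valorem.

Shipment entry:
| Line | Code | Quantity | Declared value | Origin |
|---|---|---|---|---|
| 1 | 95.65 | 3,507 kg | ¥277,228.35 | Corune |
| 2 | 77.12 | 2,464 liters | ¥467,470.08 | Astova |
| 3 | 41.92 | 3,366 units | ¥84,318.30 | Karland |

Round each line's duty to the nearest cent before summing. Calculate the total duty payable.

Line 1 (95.65, Corune, 3,507 kg, ¥277,228.35):
Base rate for 95.65 is 28.5%.
Origin Corune qualifies under the Tyristan–Corune agreement and 95.65 is covered: preferential rate 26.5% applies instead.
Duty = ¥277,228.35 × 26.5% = ¥73,465.51.
Line 2 (77.12, Astova, 2,464 liters, ¥467,470.08):
Base rate for 77.12 is 30%.
77.12 has an FTA preferential rate, but origin Astova is not Corune; base rate stands.
The additional-duty order on 77.12 targets Karland, not Astova; it does not apply.
Duty = ¥467,470.08 × 30% = ¥140,241.02.
Line 3 (41.92, Karland, 3,366 units, ¥84,318.30):
Base rate for 41.92 is ¥3.21/unit.
Additional duty on 41.92 from Karland: +7.7% ad valorem. Applied ad valorem rate = 7.7%.
Duty = ¥84,318.30 × 7.7% + 3,366 × ¥3.21 = ¥17,297.37.
Total = ¥73,465.51 + ¥140,241.02 + ¥17,297.37 = ¥231,003.90.

¥231,003.90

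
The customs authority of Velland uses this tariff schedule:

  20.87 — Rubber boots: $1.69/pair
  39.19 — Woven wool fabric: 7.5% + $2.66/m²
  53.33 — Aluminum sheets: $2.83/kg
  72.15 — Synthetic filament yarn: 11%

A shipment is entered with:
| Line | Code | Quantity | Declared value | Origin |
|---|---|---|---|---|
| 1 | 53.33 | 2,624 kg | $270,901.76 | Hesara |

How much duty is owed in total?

Line 1 (53.33, Hesara, 2,624 kg, $270,901.76):
Base rate for 53.33 is $2.83/kg.
Duty = 2,624 × $2.83 = $7,425.92.

$7,425.92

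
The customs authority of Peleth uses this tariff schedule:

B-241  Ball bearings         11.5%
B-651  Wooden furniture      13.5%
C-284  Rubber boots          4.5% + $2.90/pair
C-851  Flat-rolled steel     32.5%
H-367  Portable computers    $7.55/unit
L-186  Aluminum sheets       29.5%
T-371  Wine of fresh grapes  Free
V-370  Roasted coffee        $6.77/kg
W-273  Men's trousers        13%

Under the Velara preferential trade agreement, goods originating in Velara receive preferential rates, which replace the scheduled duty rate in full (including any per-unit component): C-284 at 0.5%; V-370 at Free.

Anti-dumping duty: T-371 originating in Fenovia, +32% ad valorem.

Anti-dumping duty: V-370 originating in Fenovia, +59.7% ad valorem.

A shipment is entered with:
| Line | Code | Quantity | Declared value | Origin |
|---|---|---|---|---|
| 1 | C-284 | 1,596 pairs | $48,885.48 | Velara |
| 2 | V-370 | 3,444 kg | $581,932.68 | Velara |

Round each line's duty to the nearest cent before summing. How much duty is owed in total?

Line 1 (C-284, Velara, 1,596 pairs, $48,885.48):
Base rate for C-284 is 4.5% + $2.90/pair.
Origin Velara qualifies under the Peleth–Velara agreement and C-284 is covered: preferential rate 0.5% applies instead.
Duty = $48,885.48 × 0.5% = $244.43.
Line 2 (V-370, Velara, 3,444 kg, $581,932.68):
Base rate for V-370 is $6.77/kg.
Origin Velara qualifies under the Peleth–Velara agreement and V-370 is covered: preferential rate Free applies instead.
The additional-duty order on V-370 targets Fenovia, not Velara; it does not apply.
Duty = $581,932.68 × 0% = $0.00.
Total = $244.43 + $0.00 = $244.43.

$244.43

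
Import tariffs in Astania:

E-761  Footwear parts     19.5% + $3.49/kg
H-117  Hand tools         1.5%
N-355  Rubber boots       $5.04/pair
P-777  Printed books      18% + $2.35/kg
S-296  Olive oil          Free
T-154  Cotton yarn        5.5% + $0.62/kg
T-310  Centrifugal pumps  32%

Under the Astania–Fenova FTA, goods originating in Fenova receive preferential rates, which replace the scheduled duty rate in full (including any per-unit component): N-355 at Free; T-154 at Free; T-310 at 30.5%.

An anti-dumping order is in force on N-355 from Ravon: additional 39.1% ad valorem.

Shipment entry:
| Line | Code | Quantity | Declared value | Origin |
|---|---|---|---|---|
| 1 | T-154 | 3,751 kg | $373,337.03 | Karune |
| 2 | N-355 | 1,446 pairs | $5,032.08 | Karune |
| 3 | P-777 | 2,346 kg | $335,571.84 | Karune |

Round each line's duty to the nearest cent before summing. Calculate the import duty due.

Line 1 (T-154, Karune, 3,751 kg, $373,337.03):
Base rate for T-154 is 5.5% + $0.62/kg.
T-154 has an FTA preferential rate, but origin Karune is not Fenova; base rate stands.
Duty = $373,337.03 × 5.5% + 3,751 × $0.62 = $22,859.16.
Line 2 (N-355, Karune, 1,446 pairs, $5,032.08):
Base rate for N-355 is $5.04/pair.
N-355 has an FTA preferential rate, but origin Karune is not Fenova; base rate stands.
The additional-duty order on N-355 targets Ravon, not Karune; it does not apply.
Duty = 1,446 × $5.04 = $7,287.84.
Line 3 (P-777, Karune, 2,346 kg, $335,571.84):
Base rate for P-777 is 18% + $2.35/kg.
Duty = $335,571.84 × 18% + 2,346 × $2.35 = $65,916.03.
Total = $22,859.16 + $7,287.84 + $65,916.03 = $96,063.03.

$96,063.03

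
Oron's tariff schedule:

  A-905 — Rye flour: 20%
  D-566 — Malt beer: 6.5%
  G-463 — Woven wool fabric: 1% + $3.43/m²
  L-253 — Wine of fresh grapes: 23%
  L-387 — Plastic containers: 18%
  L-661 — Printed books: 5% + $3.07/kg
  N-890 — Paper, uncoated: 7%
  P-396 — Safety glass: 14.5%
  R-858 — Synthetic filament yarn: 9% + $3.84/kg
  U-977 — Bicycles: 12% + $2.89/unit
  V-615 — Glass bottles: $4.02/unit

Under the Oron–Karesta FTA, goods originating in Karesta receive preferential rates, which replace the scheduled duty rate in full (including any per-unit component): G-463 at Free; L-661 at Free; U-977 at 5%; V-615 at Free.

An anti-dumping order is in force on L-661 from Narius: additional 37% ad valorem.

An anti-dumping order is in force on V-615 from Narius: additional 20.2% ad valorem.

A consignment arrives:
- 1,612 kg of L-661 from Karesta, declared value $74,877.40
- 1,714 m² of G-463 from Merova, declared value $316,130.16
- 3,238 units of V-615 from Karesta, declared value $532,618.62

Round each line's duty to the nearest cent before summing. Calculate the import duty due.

Line 1 (L-661, Karesta, 1,612 kg, $74,877.40):
Base rate for L-661 is 5% + $3.07/kg.
Origin Karesta qualifies under the Oron–Karesta agreement and L-661 is covered: preferential rate Free applies instead.
The additional-duty order on L-661 targets Narius, not Karesta; it does not apply.
Duty = $74,877.40 × 0% = $0.00.
Line 2 (G-463, Merova, 1,714 m², $316,130.16):
Base rate for G-463 is 1% + $3.43/m².
G-463 has an FTA preferential rate, but origin Merova is not Karesta; base rate stands.
Duty = $316,130.16 × 1% + 1,714 × $3.43 = $9,040.32.
Line 3 (V-615, Karesta, 3,238 units, $532,618.62):
Base rate for V-615 is $4.02/unit.
Origin Karesta qualifies under the Oron–Karesta agreement and V-615 is covered: preferential rate Free applies instead.
The additional-duty order on V-615 targets Narius, not Karesta; it does not apply.
Duty = $532,618.62 × 0% = $0.00.
Total = $0.00 + $9,040.32 + $0.00 = $9,040.32.

$9,040.32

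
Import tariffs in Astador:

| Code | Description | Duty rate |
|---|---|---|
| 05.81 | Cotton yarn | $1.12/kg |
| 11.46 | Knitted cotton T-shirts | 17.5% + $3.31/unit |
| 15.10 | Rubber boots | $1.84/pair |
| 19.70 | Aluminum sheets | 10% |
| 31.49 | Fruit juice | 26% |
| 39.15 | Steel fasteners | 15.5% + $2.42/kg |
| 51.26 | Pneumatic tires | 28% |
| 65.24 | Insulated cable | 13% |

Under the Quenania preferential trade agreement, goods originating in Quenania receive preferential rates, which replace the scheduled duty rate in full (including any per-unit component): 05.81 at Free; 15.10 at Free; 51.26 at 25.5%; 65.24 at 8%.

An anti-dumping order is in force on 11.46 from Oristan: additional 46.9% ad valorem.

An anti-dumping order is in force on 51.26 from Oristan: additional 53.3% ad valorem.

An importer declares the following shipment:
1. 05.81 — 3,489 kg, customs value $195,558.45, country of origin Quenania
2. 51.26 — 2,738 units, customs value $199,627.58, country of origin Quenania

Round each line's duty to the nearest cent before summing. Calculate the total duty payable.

$50,905.03

Line 1 (05.81, Quenania, 3,489 kg, $195,558.45):
Base rate for 05.81 is $1.12/kg.
Origin Quenania qualifies under the Astador–Quenania agreement and 05.81 is covered: preferential rate Free applies instead.
Duty = $195,558.45 × 0% = $0.00.
Line 2 (51.26, Quenania, 2,738 units, $199,627.58):
Base rate for 51.26 is 28%.
Origin Quenania qualifies under the Astador–Quenania agreement and 51.26 is covered: preferential rate 25.5% applies instead.
The additional-duty order on 51.26 targets Oristan, not Quenania; it does not apply.
Duty = $199,627.58 × 25.5% = $50,905.03.
Total = $0.00 + $50,905.03 = $50,905.03.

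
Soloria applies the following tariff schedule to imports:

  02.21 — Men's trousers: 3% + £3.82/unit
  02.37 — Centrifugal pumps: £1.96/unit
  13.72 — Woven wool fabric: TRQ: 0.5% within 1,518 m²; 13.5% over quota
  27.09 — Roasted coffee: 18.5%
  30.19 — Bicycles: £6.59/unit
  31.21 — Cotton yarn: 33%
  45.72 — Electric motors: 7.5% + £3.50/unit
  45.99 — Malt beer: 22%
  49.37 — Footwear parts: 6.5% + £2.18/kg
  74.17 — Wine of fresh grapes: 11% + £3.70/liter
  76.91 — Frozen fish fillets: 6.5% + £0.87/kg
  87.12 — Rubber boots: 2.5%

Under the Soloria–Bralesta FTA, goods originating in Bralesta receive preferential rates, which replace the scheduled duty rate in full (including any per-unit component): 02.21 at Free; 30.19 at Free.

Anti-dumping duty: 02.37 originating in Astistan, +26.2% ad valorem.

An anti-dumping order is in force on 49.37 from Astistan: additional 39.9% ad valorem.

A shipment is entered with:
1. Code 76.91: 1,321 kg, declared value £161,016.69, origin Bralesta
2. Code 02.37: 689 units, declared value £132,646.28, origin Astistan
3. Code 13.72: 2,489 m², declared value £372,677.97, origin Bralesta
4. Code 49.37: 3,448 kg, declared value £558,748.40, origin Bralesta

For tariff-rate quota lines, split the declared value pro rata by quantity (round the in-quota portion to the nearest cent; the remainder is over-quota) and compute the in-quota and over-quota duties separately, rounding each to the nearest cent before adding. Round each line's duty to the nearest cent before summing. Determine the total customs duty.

Line 1 (76.91, Bralesta, 1,321 kg, £161,016.69):
Base rate for 76.91 is 6.5% + £0.87/kg.
Origin Bralesta is the FTA partner but 76.91 is not on the preference list; base rate stands.
Duty = £161,016.69 × 6.5% + 1,321 × £0.87 = £11,615.35.
Line 2 (02.37, Astistan, 689 units, £132,646.28):
Base rate for 02.37 is £1.96/unit.
Additional duty on 02.37 from Astistan: +26.2% ad valorem. Applied ad valorem rate = 26.2%.
Duty = £132,646.28 × 26.2% + 689 × £1.96 = £36,103.77.
Line 3 (13.72, Bralesta, 2,489 m², £372,677.97):
Code 13.72 is under a tariff-rate quota (threshold 1,518 m²). In-quota: 1,518 m² at 0.5%; over-quota: 971 m² at 13.5%.
Pro-rata value split: in-quota = £372,677.97 × 1,518/2,489 = £227,290.14; over-quota = £372,677.97 − £227,290.14 = £145,387.83.
In-quota duty = £227,290.14 × 0.5% = £1,136.45. Over-quota duty = £145,387.83 × 13.5% = £19,627.36.
Line duty = £1,136.45 + £19,627.36 = £20,763.81.
Line 4 (49.37, Bralesta, 3,448 kg, £558,748.40):
Base rate for 49.37 is 6.5% + £2.18/kg.
Origin Bralesta is the FTA partner but 49.37 is not on the preference list; base rate stands.
The additional-duty order on 49.37 targets Astistan, not Bralesta; it does not apply.
Duty = £558,748.40 × 6.5% + 3,448 × £2.18 = £43,835.29.
Total = £11,615.35 + £36,103.77 + £20,763.81 + £43,835.29 = £112,318.22.

£112,318.22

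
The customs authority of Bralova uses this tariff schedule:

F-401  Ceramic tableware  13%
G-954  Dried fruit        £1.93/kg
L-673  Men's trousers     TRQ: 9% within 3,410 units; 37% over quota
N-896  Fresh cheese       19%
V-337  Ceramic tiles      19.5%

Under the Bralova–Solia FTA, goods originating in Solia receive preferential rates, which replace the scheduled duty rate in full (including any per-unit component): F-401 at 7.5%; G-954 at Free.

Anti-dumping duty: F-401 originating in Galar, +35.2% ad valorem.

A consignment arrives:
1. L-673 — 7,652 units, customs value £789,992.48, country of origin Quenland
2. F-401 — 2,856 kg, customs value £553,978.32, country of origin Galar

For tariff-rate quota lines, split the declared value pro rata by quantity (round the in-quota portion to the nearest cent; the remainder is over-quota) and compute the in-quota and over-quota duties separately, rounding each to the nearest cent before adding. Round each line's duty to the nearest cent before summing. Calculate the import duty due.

£460,741.22

Line 1 (L-673, Quenland, 7,652 units, £789,992.48):
Code L-673 is under a tariff-rate quota (threshold 3,410 units). In-quota: 3,410 units at 9%; over-quota: 4,242 units at 37%.
Pro-rata value split: in-quota = £789,992.48 × 3,410/7,652 = £352,048.40; over-quota = £789,992.48 − £352,048.40 = £437,944.08.
In-quota duty = £352,048.40 × 9% = £31,684.36. Over-quota duty = £437,944.08 × 37% = £162,039.31.
Line duty = £31,684.36 + £162,039.31 = £193,723.67.
Line 2 (F-401, Galar, 2,856 kg, £553,978.32):
Base rate for F-401 is 13%.
F-401 has an FTA preferential rate, but origin Galar is not Solia; base rate stands.
Additional duty on F-401 from Galar: +35.2%. Applied ad valorem rate: 13% + 35.2% = 48.2%.
Duty = £553,978.32 × 48.2% = £267,017.55.
Total = £193,723.67 + £267,017.55 = £460,741.22.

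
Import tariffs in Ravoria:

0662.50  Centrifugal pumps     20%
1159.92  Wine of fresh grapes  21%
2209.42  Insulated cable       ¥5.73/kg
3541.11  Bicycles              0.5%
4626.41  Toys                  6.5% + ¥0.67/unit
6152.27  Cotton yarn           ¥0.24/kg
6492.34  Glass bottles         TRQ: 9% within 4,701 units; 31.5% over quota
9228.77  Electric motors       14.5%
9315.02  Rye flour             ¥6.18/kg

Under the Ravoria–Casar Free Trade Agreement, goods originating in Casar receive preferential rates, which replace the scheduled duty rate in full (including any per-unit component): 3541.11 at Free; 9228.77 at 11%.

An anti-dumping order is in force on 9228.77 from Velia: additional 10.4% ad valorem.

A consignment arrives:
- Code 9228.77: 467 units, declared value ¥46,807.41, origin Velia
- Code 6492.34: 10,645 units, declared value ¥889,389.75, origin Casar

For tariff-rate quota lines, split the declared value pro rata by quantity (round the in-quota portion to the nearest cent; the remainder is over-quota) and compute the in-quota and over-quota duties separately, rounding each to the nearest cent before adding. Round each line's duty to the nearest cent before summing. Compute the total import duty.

¥203,439.90

Line 1 (9228.77, Velia, 467 units, ¥46,807.41):
Base rate for 9228.77 is 14.5%.
9228.77 has an FTA preferential rate, but origin Velia is not Casar; base rate stands.
Additional duty on 9228.77 from Velia: +10.4%. Applied ad valorem rate: 14.5% + 10.4% = 24.9%.
Duty = ¥46,807.41 × 24.9% = ¥11,655.05.
Line 2 (6492.34, Casar, 10,645 units, ¥889,389.75):
Code 6492.34 is under a tariff-rate quota (threshold 4,701 units). In-quota: 4,701 units at 9%; over-quota: 5,944 units at 31.5%.
Pro-rata value split: in-quota = ¥889,389.75 × 4,701/10,645 = ¥392,768.55; over-quota = ¥889,389.75 − ¥392,768.55 = ¥496,621.20.
In-quota duty = ¥392,768.55 × 9% = ¥35,349.17. Over-quota duty = ¥496,621.20 × 31.5% = ¥156,435.68.
Line duty = ¥35,349.17 + ¥156,435.68 = ¥191,784.85.
Total = ¥11,655.05 + ¥191,784.85 = ¥203,439.90.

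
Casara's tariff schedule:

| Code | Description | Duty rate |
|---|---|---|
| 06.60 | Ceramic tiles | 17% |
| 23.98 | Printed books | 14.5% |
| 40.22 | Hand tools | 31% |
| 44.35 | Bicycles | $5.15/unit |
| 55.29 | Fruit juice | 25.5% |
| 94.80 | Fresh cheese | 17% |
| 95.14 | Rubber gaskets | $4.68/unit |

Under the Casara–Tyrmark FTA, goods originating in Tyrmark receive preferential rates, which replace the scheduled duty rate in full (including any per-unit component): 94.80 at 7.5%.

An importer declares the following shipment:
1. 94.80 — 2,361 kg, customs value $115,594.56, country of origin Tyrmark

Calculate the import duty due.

$8,669.59

Line 1 (94.80, Tyrmark, 2,361 kg, $115,594.56):
Base rate for 94.80 is 17%.
Origin Tyrmark qualifies under the Casara–Tyrmark agreement and 94.80 is covered: preferential rate 7.5% applies instead.
Duty = $115,594.56 × 7.5% = $8,669.59.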